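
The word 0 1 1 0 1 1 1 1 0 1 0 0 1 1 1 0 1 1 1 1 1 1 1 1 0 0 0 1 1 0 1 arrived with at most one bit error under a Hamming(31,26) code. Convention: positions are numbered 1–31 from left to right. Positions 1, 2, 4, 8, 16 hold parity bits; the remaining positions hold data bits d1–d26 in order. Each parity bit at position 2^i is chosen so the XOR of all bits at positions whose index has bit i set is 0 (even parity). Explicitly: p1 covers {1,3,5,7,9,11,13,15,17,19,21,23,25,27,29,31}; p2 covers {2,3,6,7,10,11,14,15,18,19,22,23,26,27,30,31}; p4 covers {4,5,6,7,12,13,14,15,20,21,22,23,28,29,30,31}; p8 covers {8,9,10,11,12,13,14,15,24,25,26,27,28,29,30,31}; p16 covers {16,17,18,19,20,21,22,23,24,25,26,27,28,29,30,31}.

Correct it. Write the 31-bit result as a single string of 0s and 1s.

s1 (pos 1,3,5,7,9,11,13,15,17,19,21,23,25,27,29,31): 0⊕1⊕1⊕1⊕0⊕0⊕1⊕1⊕1⊕1⊕1⊕1⊕0⊕0⊕1⊕1 = 1
s2 (pos 2,3,6,7,10,11,14,15,18,19,22,23,26,27,30,31): 1⊕1⊕1⊕1⊕1⊕0⊕1⊕1⊕1⊕1⊕1⊕1⊕0⊕0⊕0⊕1 = 0
s4 (pos 4,5,6,7,12,13,14,15,20,21,22,23,28,29,30,31): 0⊕1⊕1⊕1⊕0⊕1⊕1⊕1⊕1⊕1⊕1⊕1⊕1⊕1⊕0⊕1 = 1
s8 (pos 8,9,10,11,12,13,14,15,24,25,26,27,28,29,30,31): 1⊕0⊕1⊕0⊕0⊕1⊕1⊕1⊕1⊕0⊕0⊕0⊕1⊕1⊕0⊕1 = 1
s16 (pos 16,17,18,19,20,21,22,23,24,25,26,27,28,29,30,31): 0⊕1⊕1⊕1⊕1⊕1⊕1⊕1⊕1⊕0⊕0⊕0⊕1⊕1⊕0⊕1 = 1
Syndrome s16…s1 = 11101 → error at position 29.
Flip position 29: 0110111101001110111111110001101 → 0110111101001110111111110001001

0110111101001110111111110001001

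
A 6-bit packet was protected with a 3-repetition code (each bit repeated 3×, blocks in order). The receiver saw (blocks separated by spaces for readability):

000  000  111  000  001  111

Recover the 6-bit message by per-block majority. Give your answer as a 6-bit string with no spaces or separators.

001001

Block 1 (000): 0 ones → 0
Block 2 (000): 0 ones → 0
Block 3 (111): 3 ones → 1
Block 4 (000): 0 ones → 0
Block 5 (001): 1 one → 0
Block 6 (111): 3 ones → 1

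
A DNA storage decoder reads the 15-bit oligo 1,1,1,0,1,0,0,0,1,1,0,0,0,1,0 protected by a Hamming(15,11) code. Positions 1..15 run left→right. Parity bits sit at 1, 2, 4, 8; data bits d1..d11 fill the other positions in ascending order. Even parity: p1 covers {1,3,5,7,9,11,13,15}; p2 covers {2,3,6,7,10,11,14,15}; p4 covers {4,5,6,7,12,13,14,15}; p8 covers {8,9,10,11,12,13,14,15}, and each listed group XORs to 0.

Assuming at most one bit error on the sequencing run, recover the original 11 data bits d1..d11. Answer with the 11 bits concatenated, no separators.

s1 (pos 1,3,5,7,9,11,13,15): 1⊕1⊕1⊕0⊕1⊕0⊕0⊕0 = 0
s2 (pos 2,3,6,7,10,11,14,15): 1⊕1⊕0⊕0⊕1⊕0⊕1⊕0 = 0
s4 (pos 4,5,6,7,12,13,14,15): 0⊕1⊕0⊕0⊕0⊕0⊕1⊕0 = 0
s8 (pos 8,9,10,11,12,13,14,15): 0⊕1⊕1⊕0⊕0⊕0⊕1⊕0 = 1
Syndrome s8…s1 = 1000 → error at position 8.
Flip position 8: 111010001100010 → 111010011100010
Read data bits from positions 3,5,6,7,9,10,11,12,13,14,15: 11001100010

11001100010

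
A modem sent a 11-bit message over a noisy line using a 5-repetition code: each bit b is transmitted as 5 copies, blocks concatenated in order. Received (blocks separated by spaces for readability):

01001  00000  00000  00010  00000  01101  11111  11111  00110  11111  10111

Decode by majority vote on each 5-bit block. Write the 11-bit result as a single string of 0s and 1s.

Block 1 (01001): 2 ones → 0
Block 2 (00000): 0 ones → 0
Block 3 (00000): 0 ones → 0
Block 4 (00010): 1 one → 0
Block 5 (00000): 0 ones → 0
Block 6 (01101): 3 ones → 1
Block 7 (11111): 5 ones → 1
Block 8 (11111): 5 ones → 1
Block 9 (00110): 2 ones → 0
Block 10 (11111): 5 ones → 1
Block 11 (10111): 4 ones → 1

00000111011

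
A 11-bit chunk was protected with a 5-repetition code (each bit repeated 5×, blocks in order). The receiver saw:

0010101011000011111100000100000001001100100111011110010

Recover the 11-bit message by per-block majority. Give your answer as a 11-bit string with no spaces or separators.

Block 1 (00101): 2 ones → 0
Block 2 (01011): 3 ones → 1
Block 3 (00001): 1 one → 0
Block 4 (11111): 5 ones → 1
Block 5 (00000): 0 ones → 0
Block 6 (10000): 1 one → 0
Block 7 (00010): 1 one → 0
Block 8 (01100): 2 ones → 0
Block 9 (10011): 3 ones → 1
Block 10 (10111): 4 ones → 1
Block 11 (10010): 2 ones → 0

01010000110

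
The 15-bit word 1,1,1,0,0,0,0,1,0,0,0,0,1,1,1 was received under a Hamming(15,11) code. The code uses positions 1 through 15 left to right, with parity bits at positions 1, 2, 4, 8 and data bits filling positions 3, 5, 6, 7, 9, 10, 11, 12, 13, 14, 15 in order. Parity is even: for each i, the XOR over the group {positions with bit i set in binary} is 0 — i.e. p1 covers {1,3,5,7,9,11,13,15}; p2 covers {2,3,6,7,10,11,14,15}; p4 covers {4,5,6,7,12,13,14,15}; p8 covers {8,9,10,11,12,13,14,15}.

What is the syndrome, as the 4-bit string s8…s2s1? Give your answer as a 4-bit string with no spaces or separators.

0100

s1 (pos 1,3,5,7,9,11,13,15): 1⊕1⊕0⊕0⊕0⊕0⊕1⊕1 = 0
s2 (pos 2,3,6,7,10,11,14,15): 1⊕1⊕0⊕0⊕0⊕0⊕1⊕1 = 0
s4 (pos 4,5,6,7,12,13,14,15): 0⊕0⊕0⊕0⊕0⊕1⊕1⊕1 = 1
s8 (pos 8,9,10,11,12,13,14,15): 1⊕0⊕0⊕0⊕0⊕1⊕1⊕1 = 0
Syndrome s8…s1 = 0100 → error at position 4.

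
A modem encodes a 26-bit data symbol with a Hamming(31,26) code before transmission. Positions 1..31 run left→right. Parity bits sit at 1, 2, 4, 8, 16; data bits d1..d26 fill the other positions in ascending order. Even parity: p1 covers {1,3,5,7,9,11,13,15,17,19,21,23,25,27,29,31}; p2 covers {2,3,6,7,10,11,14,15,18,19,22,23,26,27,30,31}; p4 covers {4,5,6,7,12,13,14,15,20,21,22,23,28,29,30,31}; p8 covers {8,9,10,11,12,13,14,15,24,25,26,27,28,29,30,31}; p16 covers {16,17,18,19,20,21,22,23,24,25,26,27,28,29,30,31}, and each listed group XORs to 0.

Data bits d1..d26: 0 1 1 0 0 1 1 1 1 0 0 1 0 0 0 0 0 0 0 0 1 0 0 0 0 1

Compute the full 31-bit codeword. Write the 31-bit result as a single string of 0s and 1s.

1101110001111001100000000100001

Place data at non-parity positions: p1 p2 0 p4 1 1 0 p8 0 1 1 1 1 0 0 p16 1 0 0 0 0 0 0 0 0 1 0 0 0 0 1
p1 (pos 1,3,5,7,9,11,13,15,17,19,21,23,25,27,29,31): XOR of data positions = 0⊕1⊕0⊕0⊕1⊕1⊕0⊕1⊕0⊕0⊕0⊕0⊕0⊕0⊕1 = 1
p2 (pos 2,3,6,7,10,11,14,15,18,19,22,23,26,27,30,31): XOR of data positions = 0⊕1⊕0⊕1⊕1⊕0⊕0⊕0⊕0⊕0⊕0⊕1⊕0⊕0⊕1 = 1
p4 (pos 4,5,6,7,12,13,14,15,20,21,22,23,28,29,30,31): XOR of data positions = 1⊕1⊕0⊕1⊕1⊕0⊕0⊕0⊕0⊕0⊕0⊕0⊕0⊕0⊕1 = 1
p8 (pos 8,9,10,11,12,13,14,15,24,25,26,27,28,29,30,31): XOR of data positions = 0⊕1⊕1⊕1⊕1⊕0⊕0⊕0⊕0⊕1⊕0⊕0⊕0⊕0⊕1 = 0
p16 (pos 16,17,18,19,20,21,22,23,24,25,26,27,28,29,30,31): XOR of data positions = 1⊕0⊕0⊕0⊕0⊕0⊕0⊕0⊕0⊕1⊕0⊕0⊕0⊕0⊕1 = 1
Codeword: 1101110001111001100000000100001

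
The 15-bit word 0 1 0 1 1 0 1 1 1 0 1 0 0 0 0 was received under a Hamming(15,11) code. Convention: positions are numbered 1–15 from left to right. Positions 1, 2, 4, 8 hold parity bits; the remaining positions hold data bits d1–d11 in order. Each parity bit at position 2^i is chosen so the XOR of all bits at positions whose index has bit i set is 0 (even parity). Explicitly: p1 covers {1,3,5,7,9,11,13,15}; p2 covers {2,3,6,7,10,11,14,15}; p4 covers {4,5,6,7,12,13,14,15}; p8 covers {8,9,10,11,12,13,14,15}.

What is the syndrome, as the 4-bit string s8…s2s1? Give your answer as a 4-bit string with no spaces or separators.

1110

s1 (pos 1,3,5,7,9,11,13,15): 0⊕0⊕1⊕1⊕1⊕1⊕0⊕0 = 0
s2 (pos 2,3,6,7,10,11,14,15): 1⊕0⊕0⊕1⊕0⊕1⊕0⊕0 = 1
s4 (pos 4,5,6,7,12,13,14,15): 1⊕1⊕0⊕1⊕0⊕0⊕0⊕0 = 1
s8 (pos 8,9,10,11,12,13,14,15): 1⊕1⊕0⊕1⊕0⊕0⊕0⊕0 = 1
Syndrome s8…s1 = 1110 → error at position 14.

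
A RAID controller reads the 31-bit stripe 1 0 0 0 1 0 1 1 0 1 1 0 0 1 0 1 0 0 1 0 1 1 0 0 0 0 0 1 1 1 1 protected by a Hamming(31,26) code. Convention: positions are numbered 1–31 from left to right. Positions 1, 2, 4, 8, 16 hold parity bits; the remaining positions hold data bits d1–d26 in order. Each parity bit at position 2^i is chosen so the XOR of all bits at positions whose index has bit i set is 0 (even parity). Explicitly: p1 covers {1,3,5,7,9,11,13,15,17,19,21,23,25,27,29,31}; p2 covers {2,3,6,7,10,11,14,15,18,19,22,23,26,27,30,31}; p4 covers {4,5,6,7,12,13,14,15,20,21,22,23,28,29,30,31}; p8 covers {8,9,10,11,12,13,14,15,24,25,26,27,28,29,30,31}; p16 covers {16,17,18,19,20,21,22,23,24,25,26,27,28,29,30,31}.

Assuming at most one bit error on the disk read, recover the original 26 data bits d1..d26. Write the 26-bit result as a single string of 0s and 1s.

s1 (pos 1,3,5,7,9,11,13,15,17,19,21,23,25,27,29,31): 1⊕0⊕1⊕1⊕0⊕1⊕0⊕0⊕0⊕1⊕1⊕0⊕0⊕0⊕1⊕1 = 0
s2 (pos 2,3,6,7,10,11,14,15,18,19,22,23,26,27,30,31): 0⊕0⊕0⊕1⊕1⊕1⊕1⊕0⊕0⊕1⊕1⊕0⊕0⊕0⊕1⊕1 = 0
s4 (pos 4,5,6,7,12,13,14,15,20,21,22,23,28,29,30,31): 0⊕1⊕0⊕1⊕0⊕0⊕1⊕0⊕0⊕1⊕1⊕0⊕1⊕1⊕1⊕1 = 1
s8 (pos 8,9,10,11,12,13,14,15,24,25,26,27,28,29,30,31): 1⊕0⊕1⊕1⊕0⊕0⊕1⊕0⊕0⊕0⊕0⊕0⊕1⊕1⊕1⊕1 = 0
s16 (pos 16,17,18,19,20,21,22,23,24,25,26,27,28,29,30,31): 1⊕0⊕0⊕1⊕0⊕1⊕1⊕0⊕0⊕0⊕0⊕0⊕1⊕1⊕1⊕1 = 0
Syndrome s16…s1 = 00100 → error at position 4.
Flip position 4: 1000101101100101001011000001111 → 1001101101100101001011000001111
Read data bits from positions 3,5,6,7,9,10,11,12,13,14,15,17,18,19,20,21,22,23,24,25,26,27,28,29,30,31: 01010110010001011000001111

01010110010001011000001111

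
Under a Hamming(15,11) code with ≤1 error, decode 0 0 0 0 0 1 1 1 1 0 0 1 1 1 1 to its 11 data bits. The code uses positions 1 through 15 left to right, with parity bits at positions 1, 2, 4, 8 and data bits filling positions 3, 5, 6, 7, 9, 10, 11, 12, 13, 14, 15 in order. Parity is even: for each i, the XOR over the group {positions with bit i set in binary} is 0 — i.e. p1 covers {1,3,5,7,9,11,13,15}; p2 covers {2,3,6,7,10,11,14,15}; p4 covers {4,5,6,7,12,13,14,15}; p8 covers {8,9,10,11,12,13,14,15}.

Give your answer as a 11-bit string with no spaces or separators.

s1 (pos 1,3,5,7,9,11,13,15): 0⊕0⊕0⊕1⊕1⊕0⊕1⊕1 = 0
s2 (pos 2,3,6,7,10,11,14,15): 0⊕0⊕1⊕1⊕0⊕0⊕1⊕1 = 0
s4 (pos 4,5,6,7,12,13,14,15): 0⊕0⊕1⊕1⊕1⊕1⊕1⊕1 = 0
s8 (pos 8,9,10,11,12,13,14,15): 1⊕1⊕0⊕0⊕1⊕1⊕1⊕1 = 0
Syndrome s8…s1 = 0000 → no error.
Read data bits from positions 3,5,6,7,9,10,11,12,13,14,15: 00111001111

00111001111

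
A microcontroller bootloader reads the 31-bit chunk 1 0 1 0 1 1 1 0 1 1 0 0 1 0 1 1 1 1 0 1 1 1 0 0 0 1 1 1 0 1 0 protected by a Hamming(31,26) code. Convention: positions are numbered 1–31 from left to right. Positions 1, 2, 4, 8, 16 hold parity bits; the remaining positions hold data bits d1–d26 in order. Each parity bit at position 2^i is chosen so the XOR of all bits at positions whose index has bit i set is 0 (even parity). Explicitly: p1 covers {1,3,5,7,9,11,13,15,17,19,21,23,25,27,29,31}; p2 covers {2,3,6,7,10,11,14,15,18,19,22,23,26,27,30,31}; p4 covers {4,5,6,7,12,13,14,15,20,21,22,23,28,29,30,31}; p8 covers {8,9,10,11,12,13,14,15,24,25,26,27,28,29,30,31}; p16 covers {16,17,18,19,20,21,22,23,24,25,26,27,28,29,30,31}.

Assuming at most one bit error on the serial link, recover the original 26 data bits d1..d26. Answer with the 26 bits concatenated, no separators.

s1 (pos 1,3,5,7,9,11,13,15,17,19,21,23,25,27,29,31): 1⊕1⊕1⊕1⊕1⊕0⊕1⊕1⊕1⊕0⊕1⊕0⊕0⊕1⊕0⊕0 = 0
s2 (pos 2,3,6,7,10,11,14,15,18,19,22,23,26,27,30,31): 0⊕1⊕1⊕1⊕1⊕0⊕0⊕1⊕1⊕0⊕1⊕0⊕1⊕1⊕1⊕0 = 0
s4 (pos 4,5,6,7,12,13,14,15,20,21,22,23,28,29,30,31): 0⊕1⊕1⊕1⊕0⊕1⊕0⊕1⊕1⊕1⊕1⊕0⊕1⊕0⊕1⊕0 = 0
s8 (pos 8,9,10,11,12,13,14,15,24,25,26,27,28,29,30,31): 0⊕1⊕1⊕0⊕0⊕1⊕0⊕1⊕0⊕0⊕1⊕1⊕1⊕0⊕1⊕0 = 0
s16 (pos 16,17,18,19,20,21,22,23,24,25,26,27,28,29,30,31): 1⊕1⊕1⊕0⊕1⊕1⊕1⊕0⊕0⊕0⊕1⊕1⊕1⊕0⊕1⊕0 = 0
Syndrome s16…s1 = 00000 → no error.
Read data bits from positions 3,5,6,7,9,10,11,12,13,14,15,17,18,19,20,21,22,23,24,25,26,27,28,29,30,31: 11111100101110111000111010

11111100101110111000111010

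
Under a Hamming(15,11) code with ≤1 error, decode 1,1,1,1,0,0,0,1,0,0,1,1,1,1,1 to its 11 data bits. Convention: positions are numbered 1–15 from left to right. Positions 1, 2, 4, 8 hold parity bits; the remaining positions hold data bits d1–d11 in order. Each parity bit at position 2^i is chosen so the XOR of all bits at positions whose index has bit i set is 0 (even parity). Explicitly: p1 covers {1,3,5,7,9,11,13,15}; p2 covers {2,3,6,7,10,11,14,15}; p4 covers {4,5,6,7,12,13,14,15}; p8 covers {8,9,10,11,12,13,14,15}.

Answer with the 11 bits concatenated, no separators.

10010011111

s1 (pos 1,3,5,7,9,11,13,15): 1⊕1⊕0⊕0⊕0⊕1⊕1⊕1 = 1
s2 (pos 2,3,6,7,10,11,14,15): 1⊕1⊕0⊕0⊕0⊕1⊕1⊕1 = 1
s4 (pos 4,5,6,7,12,13,14,15): 1⊕0⊕0⊕0⊕1⊕1⊕1⊕1 = 1
s8 (pos 8,9,10,11,12,13,14,15): 1⊕0⊕0⊕1⊕1⊕1⊕1⊕1 = 0
Syndrome s8…s1 = 0111 → error at position 7.
Flip position 7: 111100010011111 → 111100110011111
Read data bits from positions 3,5,6,7,9,10,11,12,13,14,15: 10010011111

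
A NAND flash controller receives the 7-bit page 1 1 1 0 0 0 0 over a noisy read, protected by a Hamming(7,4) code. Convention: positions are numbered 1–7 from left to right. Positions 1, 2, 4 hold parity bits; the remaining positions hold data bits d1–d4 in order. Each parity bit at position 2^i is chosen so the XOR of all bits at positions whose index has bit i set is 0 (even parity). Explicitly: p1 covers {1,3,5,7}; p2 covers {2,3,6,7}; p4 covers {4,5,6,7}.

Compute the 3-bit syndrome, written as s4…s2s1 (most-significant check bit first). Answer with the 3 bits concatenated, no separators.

s1 (pos 1,3,5,7): 1⊕1⊕0⊕0 = 0
s2 (pos 2,3,6,7): 1⊕1⊕0⊕0 = 0
s4 (pos 4,5,6,7): 0⊕0⊕0⊕0 = 0
Syndrome s4…s1 = 000 → no error.

000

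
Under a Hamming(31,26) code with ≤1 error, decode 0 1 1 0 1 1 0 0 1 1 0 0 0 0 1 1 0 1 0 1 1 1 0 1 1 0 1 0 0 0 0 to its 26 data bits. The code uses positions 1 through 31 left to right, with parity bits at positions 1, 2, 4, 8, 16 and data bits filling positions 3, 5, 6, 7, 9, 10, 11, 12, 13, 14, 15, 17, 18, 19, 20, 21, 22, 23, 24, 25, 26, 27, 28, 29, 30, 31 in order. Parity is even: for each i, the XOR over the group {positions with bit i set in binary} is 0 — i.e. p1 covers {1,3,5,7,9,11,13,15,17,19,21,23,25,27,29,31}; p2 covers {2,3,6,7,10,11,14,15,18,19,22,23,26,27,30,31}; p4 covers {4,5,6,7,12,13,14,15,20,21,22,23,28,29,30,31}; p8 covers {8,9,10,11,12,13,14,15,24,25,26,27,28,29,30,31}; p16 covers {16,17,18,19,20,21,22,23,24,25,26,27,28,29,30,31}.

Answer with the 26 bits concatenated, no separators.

s1 (pos 1,3,5,7,9,11,13,15,17,19,21,23,25,27,29,31): 0⊕1⊕1⊕0⊕1⊕0⊕0⊕1⊕0⊕0⊕1⊕0⊕1⊕1⊕0⊕0 = 1
s2 (pos 2,3,6,7,10,11,14,15,18,19,22,23,26,27,30,31): 1⊕1⊕1⊕0⊕1⊕0⊕0⊕1⊕1⊕0⊕1⊕0⊕0⊕1⊕0⊕0 = 0
s4 (pos 4,5,6,7,12,13,14,15,20,21,22,23,28,29,30,31): 0⊕1⊕1⊕0⊕0⊕0⊕0⊕1⊕1⊕1⊕1⊕0⊕0⊕0⊕0⊕0 = 0
s8 (pos 8,9,10,11,12,13,14,15,24,25,26,27,28,29,30,31): 0⊕1⊕1⊕0⊕0⊕0⊕0⊕1⊕1⊕1⊕0⊕1⊕0⊕0⊕0⊕0 = 0
s16 (pos 16,17,18,19,20,21,22,23,24,25,26,27,28,29,30,31): 1⊕0⊕1⊕0⊕1⊕1⊕1⊕0⊕1⊕1⊕0⊕1⊕0⊕0⊕0⊕0 = 0
Syndrome s16…s1 = 00001 → error at position 1.
Flip position 1: 0110110011000011010111011010000 → 1110110011000011010111011010000
Read data bits from positions 3,5,6,7,9,10,11,12,13,14,15,17,18,19,20,21,22,23,24,25,26,27,28,29,30,31: 11101100001010111011010000

11101100001010111011010000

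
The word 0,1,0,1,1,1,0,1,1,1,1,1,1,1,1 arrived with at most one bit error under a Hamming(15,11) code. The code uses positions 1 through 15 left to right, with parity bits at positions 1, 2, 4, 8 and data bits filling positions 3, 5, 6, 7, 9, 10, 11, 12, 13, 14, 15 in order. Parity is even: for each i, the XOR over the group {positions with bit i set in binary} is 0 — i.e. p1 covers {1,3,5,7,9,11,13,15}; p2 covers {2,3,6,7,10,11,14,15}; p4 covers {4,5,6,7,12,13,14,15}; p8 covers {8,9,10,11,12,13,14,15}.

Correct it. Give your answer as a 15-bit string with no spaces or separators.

s1 (pos 1,3,5,7,9,11,13,15): 0⊕0⊕1⊕0⊕1⊕1⊕1⊕1 = 1
s2 (pos 2,3,6,7,10,11,14,15): 1⊕0⊕1⊕0⊕1⊕1⊕1⊕1 = 0
s4 (pos 4,5,6,7,12,13,14,15): 1⊕1⊕1⊕0⊕1⊕1⊕1⊕1 = 1
s8 (pos 8,9,10,11,12,13,14,15): 1⊕1⊕1⊕1⊕1⊕1⊕1⊕1 = 0
Syndrome s8…s1 = 0101 → error at position 5.
Flip position 5: 010111011111111 → 010101011111111

010101011111111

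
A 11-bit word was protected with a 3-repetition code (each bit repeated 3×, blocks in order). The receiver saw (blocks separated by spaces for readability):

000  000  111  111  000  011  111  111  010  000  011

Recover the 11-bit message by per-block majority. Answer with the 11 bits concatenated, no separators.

Block 1 (000): 0 ones → 0
Block 2 (000): 0 ones → 0
Block 3 (111): 3 ones → 1
Block 4 (111): 3 ones → 1
Block 5 (000): 0 ones → 0
Block 6 (011): 2 ones → 1
Block 7 (111): 3 ones → 1
Block 8 (111): 3 ones → 1
Block 9 (010): 1 one → 0
Block 10 (000): 0 ones → 0
Block 11 (011): 2 ones → 1

00110111001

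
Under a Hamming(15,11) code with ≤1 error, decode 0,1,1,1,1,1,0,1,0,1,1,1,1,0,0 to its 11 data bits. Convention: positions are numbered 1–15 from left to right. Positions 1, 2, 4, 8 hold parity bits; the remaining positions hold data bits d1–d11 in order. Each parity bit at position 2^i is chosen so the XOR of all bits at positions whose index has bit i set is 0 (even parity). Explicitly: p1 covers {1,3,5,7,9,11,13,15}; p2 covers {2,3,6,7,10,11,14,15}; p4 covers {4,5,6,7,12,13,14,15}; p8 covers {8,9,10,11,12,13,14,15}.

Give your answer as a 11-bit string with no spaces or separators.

s1 (pos 1,3,5,7,9,11,13,15): 0⊕1⊕1⊕0⊕0⊕1⊕1⊕0 = 0
s2 (pos 2,3,6,7,10,11,14,15): 1⊕1⊕1⊕0⊕1⊕1⊕0⊕0 = 1
s4 (pos 4,5,6,7,12,13,14,15): 1⊕1⊕1⊕0⊕1⊕1⊕0⊕0 = 1
s8 (pos 8,9,10,11,12,13,14,15): 1⊕0⊕1⊕1⊕1⊕1⊕0⊕0 = 1
Syndrome s8…s1 = 1110 → error at position 14.
Flip position 14: 011111010111100 → 011111010111110
Read data bits from positions 3,5,6,7,9,10,11,12,13,14,15: 11100111110

11100111110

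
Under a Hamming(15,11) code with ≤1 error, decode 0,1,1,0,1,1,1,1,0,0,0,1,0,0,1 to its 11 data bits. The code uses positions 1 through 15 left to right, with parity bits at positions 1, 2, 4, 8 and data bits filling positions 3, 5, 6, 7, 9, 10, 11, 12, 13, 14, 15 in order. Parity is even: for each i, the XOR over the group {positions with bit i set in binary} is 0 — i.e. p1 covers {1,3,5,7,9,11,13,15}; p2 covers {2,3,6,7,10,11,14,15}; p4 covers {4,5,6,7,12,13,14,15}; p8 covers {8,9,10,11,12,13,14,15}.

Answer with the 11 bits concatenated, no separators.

11110001011

s1 (pos 1,3,5,7,9,11,13,15): 0⊕1⊕1⊕1⊕0⊕0⊕0⊕1 = 0
s2 (pos 2,3,6,7,10,11,14,15): 1⊕1⊕1⊕1⊕0⊕0⊕0⊕1 = 1
s4 (pos 4,5,6,7,12,13,14,15): 0⊕1⊕1⊕1⊕1⊕0⊕0⊕1 = 1
s8 (pos 8,9,10,11,12,13,14,15): 1⊕0⊕0⊕0⊕1⊕0⊕0⊕1 = 1
Syndrome s8…s1 = 1110 → error at position 14.
Flip position 14: 011011110001001 → 011011110001011
Read data bits from positions 3,5,6,7,9,10,11,12,13,14,15: 11110001011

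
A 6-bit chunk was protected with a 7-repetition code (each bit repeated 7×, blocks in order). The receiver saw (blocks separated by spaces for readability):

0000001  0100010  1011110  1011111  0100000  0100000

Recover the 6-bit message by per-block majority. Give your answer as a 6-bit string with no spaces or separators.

001100

Block 1 (0000001): 1 one → 0
Block 2 (0100010): 2 ones → 0
Block 3 (1011110): 5 ones → 1
Block 4 (1011111): 6 ones → 1
Block 5 (0100000): 1 one → 0
Block 6 (0100000): 1 one → 0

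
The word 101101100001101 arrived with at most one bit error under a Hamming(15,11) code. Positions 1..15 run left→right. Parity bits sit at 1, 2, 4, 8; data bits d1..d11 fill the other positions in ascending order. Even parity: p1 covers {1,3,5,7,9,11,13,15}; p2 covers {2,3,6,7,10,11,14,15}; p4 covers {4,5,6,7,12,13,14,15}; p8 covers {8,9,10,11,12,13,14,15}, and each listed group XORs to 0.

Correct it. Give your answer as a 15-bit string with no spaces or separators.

s1 (pos 1,3,5,7,9,11,13,15): 1⊕1⊕0⊕1⊕0⊕0⊕1⊕1 = 1
s2 (pos 2,3,6,7,10,11,14,15): 0⊕1⊕1⊕1⊕0⊕0⊕0⊕1 = 0
s4 (pos 4,5,6,7,12,13,14,15): 1⊕0⊕1⊕1⊕1⊕1⊕0⊕1 = 0
s8 (pos 8,9,10,11,12,13,14,15): 0⊕0⊕0⊕0⊕1⊕1⊕0⊕1 = 1
Syndrome s8…s1 = 1001 → error at position 9.
Flip position 9: 101101100001101 → 101101101001101

101101101001101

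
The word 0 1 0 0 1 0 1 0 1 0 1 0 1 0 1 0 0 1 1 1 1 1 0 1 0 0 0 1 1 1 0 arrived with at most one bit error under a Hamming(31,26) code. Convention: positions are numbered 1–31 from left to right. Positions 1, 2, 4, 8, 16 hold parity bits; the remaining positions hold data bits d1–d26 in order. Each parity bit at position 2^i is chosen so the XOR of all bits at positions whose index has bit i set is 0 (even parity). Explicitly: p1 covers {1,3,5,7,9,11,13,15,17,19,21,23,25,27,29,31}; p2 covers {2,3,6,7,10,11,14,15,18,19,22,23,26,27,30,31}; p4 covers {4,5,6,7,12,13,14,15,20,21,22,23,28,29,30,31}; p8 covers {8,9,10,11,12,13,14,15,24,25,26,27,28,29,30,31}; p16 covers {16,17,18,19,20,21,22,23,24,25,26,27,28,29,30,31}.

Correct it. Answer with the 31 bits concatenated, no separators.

0100101010101010111111010001110

s1 (pos 1,3,5,7,9,11,13,15,17,19,21,23,25,27,29,31): 0⊕0⊕1⊕1⊕1⊕1⊕1⊕1⊕0⊕1⊕1⊕0⊕0⊕0⊕1⊕0 = 1
s2 (pos 2,3,6,7,10,11,14,15,18,19,22,23,26,27,30,31): 1⊕0⊕0⊕1⊕0⊕1⊕0⊕1⊕1⊕1⊕1⊕0⊕0⊕0⊕1⊕0 = 0
s4 (pos 4,5,6,7,12,13,14,15,20,21,22,23,28,29,30,31): 0⊕1⊕0⊕1⊕0⊕1⊕0⊕1⊕1⊕1⊕1⊕0⊕1⊕1⊕1⊕0 = 0
s8 (pos 8,9,10,11,12,13,14,15,24,25,26,27,28,29,30,31): 0⊕1⊕0⊕1⊕0⊕1⊕0⊕1⊕1⊕0⊕0⊕0⊕1⊕1⊕1⊕0 = 0
s16 (pos 16,17,18,19,20,21,22,23,24,25,26,27,28,29,30,31): 0⊕0⊕1⊕1⊕1⊕1⊕1⊕0⊕1⊕0⊕0⊕0⊕1⊕1⊕1⊕0 = 1
Syndrome s16…s1 = 10001 → error at position 17.
Flip position 17: 0100101010101010011111010001110 → 0100101010101010111111010001110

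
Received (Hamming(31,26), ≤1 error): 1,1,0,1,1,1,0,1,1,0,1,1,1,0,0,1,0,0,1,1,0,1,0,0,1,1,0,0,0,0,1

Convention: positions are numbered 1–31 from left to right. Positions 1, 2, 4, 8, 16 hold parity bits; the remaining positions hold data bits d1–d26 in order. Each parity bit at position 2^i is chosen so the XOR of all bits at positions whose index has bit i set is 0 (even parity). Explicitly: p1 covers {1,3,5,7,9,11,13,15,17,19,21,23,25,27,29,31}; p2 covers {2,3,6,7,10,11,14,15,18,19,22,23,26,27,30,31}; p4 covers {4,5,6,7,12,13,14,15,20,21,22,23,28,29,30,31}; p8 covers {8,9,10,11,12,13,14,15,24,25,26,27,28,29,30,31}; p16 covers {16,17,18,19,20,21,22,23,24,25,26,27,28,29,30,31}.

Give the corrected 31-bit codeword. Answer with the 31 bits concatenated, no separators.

1101110110111001011101001100001

s1 (pos 1,3,5,7,9,11,13,15,17,19,21,23,25,27,29,31): 1⊕0⊕1⊕0⊕1⊕1⊕1⊕0⊕0⊕1⊕0⊕0⊕1⊕0⊕0⊕1 = 0
s2 (pos 2,3,6,7,10,11,14,15,18,19,22,23,26,27,30,31): 1⊕0⊕1⊕0⊕0⊕1⊕0⊕0⊕0⊕1⊕1⊕0⊕1⊕0⊕0⊕1 = 1
s4 (pos 4,5,6,7,12,13,14,15,20,21,22,23,28,29,30,31): 1⊕1⊕1⊕0⊕1⊕1⊕0⊕0⊕1⊕0⊕1⊕0⊕0⊕0⊕0⊕1 = 0
s8 (pos 8,9,10,11,12,13,14,15,24,25,26,27,28,29,30,31): 1⊕1⊕0⊕1⊕1⊕1⊕0⊕0⊕0⊕1⊕1⊕0⊕0⊕0⊕0⊕1 = 0
s16 (pos 16,17,18,19,20,21,22,23,24,25,26,27,28,29,30,31): 1⊕0⊕0⊕1⊕1⊕0⊕1⊕0⊕0⊕1⊕1⊕0⊕0⊕0⊕0⊕1 = 1
Syndrome s16…s1 = 10010 → error at position 18.
Flip position 18: 1101110110111001001101001100001 → 1101110110111001011101001100001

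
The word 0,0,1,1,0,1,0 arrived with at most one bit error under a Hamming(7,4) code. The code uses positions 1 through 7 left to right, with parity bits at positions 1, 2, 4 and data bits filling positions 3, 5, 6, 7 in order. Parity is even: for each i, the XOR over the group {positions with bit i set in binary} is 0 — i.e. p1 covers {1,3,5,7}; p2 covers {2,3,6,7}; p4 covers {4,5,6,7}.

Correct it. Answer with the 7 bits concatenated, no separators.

1011010

s1 (pos 1,3,5,7): 0⊕1⊕0⊕0 = 1
s2 (pos 2,3,6,7): 0⊕1⊕1⊕0 = 0
s4 (pos 4,5,6,7): 1⊕0⊕1⊕0 = 0
Syndrome s4…s1 = 001 → error at position 1.
Flip position 1: 0011010 → 1011010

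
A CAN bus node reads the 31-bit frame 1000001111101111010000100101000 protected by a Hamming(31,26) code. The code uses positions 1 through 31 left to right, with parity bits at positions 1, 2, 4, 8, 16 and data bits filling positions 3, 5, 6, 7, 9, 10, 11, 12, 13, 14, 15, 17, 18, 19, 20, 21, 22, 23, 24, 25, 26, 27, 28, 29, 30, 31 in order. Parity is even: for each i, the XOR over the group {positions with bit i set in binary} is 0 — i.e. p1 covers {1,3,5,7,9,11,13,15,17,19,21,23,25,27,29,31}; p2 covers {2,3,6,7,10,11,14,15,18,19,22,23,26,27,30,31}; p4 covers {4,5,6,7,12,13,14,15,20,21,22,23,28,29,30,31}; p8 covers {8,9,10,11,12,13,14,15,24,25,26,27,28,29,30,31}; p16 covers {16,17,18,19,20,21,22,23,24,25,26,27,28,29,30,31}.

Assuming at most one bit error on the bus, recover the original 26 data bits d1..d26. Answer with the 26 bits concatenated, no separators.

00011110111010000101101000

s1 (pos 1,3,5,7,9,11,13,15,17,19,21,23,25,27,29,31): 1⊕0⊕0⊕1⊕1⊕1⊕1⊕1⊕0⊕0⊕0⊕1⊕0⊕0⊕0⊕0 = 1
s2 (pos 2,3,6,7,10,11,14,15,18,19,22,23,26,27,30,31): 0⊕0⊕0⊕1⊕1⊕1⊕1⊕1⊕1⊕0⊕0⊕1⊕1⊕0⊕0⊕0 = 0
s4 (pos 4,5,6,7,12,13,14,15,20,21,22,23,28,29,30,31): 0⊕0⊕0⊕1⊕0⊕1⊕1⊕1⊕0⊕0⊕0⊕1⊕1⊕0⊕0⊕0 = 0
s8 (pos 8,9,10,11,12,13,14,15,24,25,26,27,28,29,30,31): 1⊕1⊕1⊕1⊕0⊕1⊕1⊕1⊕0⊕0⊕1⊕0⊕1⊕0⊕0⊕0 = 1
s16 (pos 16,17,18,19,20,21,22,23,24,25,26,27,28,29,30,31): 1⊕0⊕1⊕0⊕0⊕0⊕0⊕1⊕0⊕0⊕1⊕0⊕1⊕0⊕0⊕0 = 1
Syndrome s16…s1 = 11001 → error at position 25.
Flip position 25: 1000001111101111010000100101000 → 1000001111101111010000101101000
Read data bits from positions 3,5,6,7,9,10,11,12,13,14,15,17,18,19,20,21,22,23,24,25,26,27,28,29,30,31: 00011110111010000101101000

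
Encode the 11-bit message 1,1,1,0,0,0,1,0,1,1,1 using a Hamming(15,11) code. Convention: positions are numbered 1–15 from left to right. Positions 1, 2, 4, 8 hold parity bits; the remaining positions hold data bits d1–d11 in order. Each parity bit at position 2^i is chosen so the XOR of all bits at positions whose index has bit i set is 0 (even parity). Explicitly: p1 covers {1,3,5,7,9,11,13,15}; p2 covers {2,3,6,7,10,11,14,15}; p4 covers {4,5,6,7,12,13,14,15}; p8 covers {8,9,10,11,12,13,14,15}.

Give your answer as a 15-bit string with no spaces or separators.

111111000010111

Place data at non-parity positions: p1 p2 1 p4 1 1 0 p8 0 0 1 0 1 1 1
p1 (pos 1,3,5,7,9,11,13,15): XOR of data positions = 1⊕1⊕0⊕0⊕1⊕1⊕1 = 1
p2 (pos 2,3,6,7,10,11,14,15): XOR of data positions = 1⊕1⊕0⊕0⊕1⊕1⊕1 = 1
p4 (pos 4,5,6,7,12,13,14,15): XOR of data positions = 1⊕1⊕0⊕0⊕1⊕1⊕1 = 1
p8 (pos 8,9,10,11,12,13,14,15): XOR of data positions = 0⊕0⊕1⊕0⊕1⊕1⊕1 = 0
Codeword: 111111000010111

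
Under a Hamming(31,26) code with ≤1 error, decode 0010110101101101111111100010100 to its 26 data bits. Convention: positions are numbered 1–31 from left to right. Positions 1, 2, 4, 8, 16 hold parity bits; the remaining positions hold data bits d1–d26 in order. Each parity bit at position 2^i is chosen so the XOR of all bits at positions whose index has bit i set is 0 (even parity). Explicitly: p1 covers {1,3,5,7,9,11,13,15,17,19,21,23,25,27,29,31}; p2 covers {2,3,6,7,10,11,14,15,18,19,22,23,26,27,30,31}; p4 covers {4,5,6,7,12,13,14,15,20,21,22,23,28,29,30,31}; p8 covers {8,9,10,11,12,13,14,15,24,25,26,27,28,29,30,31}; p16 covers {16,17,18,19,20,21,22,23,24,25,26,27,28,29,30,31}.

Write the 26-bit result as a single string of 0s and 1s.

11100111110111111100010100

s1 (pos 1,3,5,7,9,11,13,15,17,19,21,23,25,27,29,31): 0⊕1⊕1⊕0⊕0⊕1⊕1⊕0⊕1⊕1⊕1⊕1⊕0⊕1⊕1⊕0 = 0
s2 (pos 2,3,6,7,10,11,14,15,18,19,22,23,26,27,30,31): 0⊕1⊕1⊕0⊕1⊕1⊕1⊕0⊕1⊕1⊕1⊕1⊕0⊕1⊕0⊕0 = 0
s4 (pos 4,5,6,7,12,13,14,15,20,21,22,23,28,29,30,31): 0⊕1⊕1⊕0⊕0⊕1⊕1⊕0⊕1⊕1⊕1⊕1⊕0⊕1⊕0⊕0 = 1
s8 (pos 8,9,10,11,12,13,14,15,24,25,26,27,28,29,30,31): 1⊕0⊕1⊕1⊕0⊕1⊕1⊕0⊕0⊕0⊕0⊕1⊕0⊕1⊕0⊕0 = 1
s16 (pos 16,17,18,19,20,21,22,23,24,25,26,27,28,29,30,31): 1⊕1⊕1⊕1⊕1⊕1⊕1⊕1⊕0⊕0⊕0⊕1⊕0⊕1⊕0⊕0 = 0
Syndrome s16…s1 = 01100 → error at position 12.
Flip position 12: 0010110101101101111111100010100 → 0010110101111101111111100010100
Read data bits from positions 3,5,6,7,9,10,11,12,13,14,15,17,18,19,20,21,22,23,24,25,26,27,28,29,30,31: 11100111110111111100010100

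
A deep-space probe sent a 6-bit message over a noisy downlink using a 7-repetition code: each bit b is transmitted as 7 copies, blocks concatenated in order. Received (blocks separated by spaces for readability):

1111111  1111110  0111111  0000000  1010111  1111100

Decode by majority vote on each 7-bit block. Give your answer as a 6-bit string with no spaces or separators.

Block 1 (1111111): 7 ones → 1
Block 2 (1111110): 6 ones → 1
Block 3 (0111111): 6 ones → 1
Block 4 (0000000): 0 ones → 0
Block 5 (1010111): 5 ones → 1
Block 6 (1111100): 5 ones → 1

111011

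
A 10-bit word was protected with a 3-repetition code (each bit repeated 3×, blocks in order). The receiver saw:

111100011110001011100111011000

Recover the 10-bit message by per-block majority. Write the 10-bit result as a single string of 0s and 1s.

1011010110

Block 1 (111): 3 ones → 1
Block 2 (100): 1 one → 0
Block 3 (011): 2 ones → 1
Block 4 (110): 2 ones → 1
Block 5 (001): 1 one → 0
Block 6 (011): 2 ones → 1
Block 7 (100): 1 one → 0
Block 8 (111): 3 ones → 1
Block 9 (011): 2 ones → 1
Block 10 (000): 0 ones → 0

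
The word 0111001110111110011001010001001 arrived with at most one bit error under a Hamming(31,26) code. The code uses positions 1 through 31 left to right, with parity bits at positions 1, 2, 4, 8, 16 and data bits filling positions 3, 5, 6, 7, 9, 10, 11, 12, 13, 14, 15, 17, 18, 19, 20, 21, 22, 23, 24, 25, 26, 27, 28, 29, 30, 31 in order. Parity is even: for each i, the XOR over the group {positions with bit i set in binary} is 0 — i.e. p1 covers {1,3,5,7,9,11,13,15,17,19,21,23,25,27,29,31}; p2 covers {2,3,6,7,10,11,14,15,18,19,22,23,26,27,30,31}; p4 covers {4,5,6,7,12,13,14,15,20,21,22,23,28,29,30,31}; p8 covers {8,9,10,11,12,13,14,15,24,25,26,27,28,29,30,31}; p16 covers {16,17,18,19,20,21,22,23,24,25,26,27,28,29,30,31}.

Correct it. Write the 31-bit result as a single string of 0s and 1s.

s1 (pos 1,3,5,7,9,11,13,15,17,19,21,23,25,27,29,31): 0⊕1⊕0⊕1⊕1⊕1⊕1⊕1⊕0⊕1⊕0⊕0⊕0⊕0⊕0⊕1 = 0
s2 (pos 2,3,6,7,10,11,14,15,18,19,22,23,26,27,30,31): 1⊕1⊕0⊕1⊕0⊕1⊕1⊕1⊕1⊕1⊕1⊕0⊕0⊕0⊕0⊕1 = 0
s4 (pos 4,5,6,7,12,13,14,15,20,21,22,23,28,29,30,31): 1⊕0⊕0⊕1⊕1⊕1⊕1⊕1⊕0⊕0⊕1⊕0⊕1⊕0⊕0⊕1 = 1
s8 (pos 8,9,10,11,12,13,14,15,24,25,26,27,28,29,30,31): 1⊕1⊕0⊕1⊕1⊕1⊕1⊕1⊕1⊕0⊕0⊕0⊕1⊕0⊕0⊕1 = 0
s16 (pos 16,17,18,19,20,21,22,23,24,25,26,27,28,29,30,31): 0⊕0⊕1⊕1⊕0⊕0⊕1⊕0⊕1⊕0⊕0⊕0⊕1⊕0⊕0⊕1 = 0
Syndrome s16…s1 = 00100 → error at position 4.
Flip position 4: 0111001110111110011001010001001 → 0110001110111110011001010001001

0110001110111110011001010001001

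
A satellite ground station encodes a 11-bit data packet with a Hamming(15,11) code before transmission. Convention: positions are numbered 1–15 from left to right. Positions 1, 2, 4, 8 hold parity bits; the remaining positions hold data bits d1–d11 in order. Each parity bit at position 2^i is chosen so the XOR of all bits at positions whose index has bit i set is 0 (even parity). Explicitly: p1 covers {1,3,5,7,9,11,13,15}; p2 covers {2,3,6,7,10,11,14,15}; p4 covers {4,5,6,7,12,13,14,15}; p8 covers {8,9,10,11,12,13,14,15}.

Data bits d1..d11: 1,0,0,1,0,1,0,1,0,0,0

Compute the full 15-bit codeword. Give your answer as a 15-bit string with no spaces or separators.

Place data at non-parity positions: p1 p2 1 p4 0 0 1 p8 0 1 0 1 0 0 0
p1 (pos 1,3,5,7,9,11,13,15): XOR of data positions = 1⊕0⊕1⊕0⊕0⊕0⊕0 = 0
p2 (pos 2,3,6,7,10,11,14,15): XOR of data positions = 1⊕0⊕1⊕1⊕0⊕0⊕0 = 1
p4 (pos 4,5,6,7,12,13,14,15): XOR of data positions = 0⊕0⊕1⊕1⊕0⊕0⊕0 = 0
p8 (pos 8,9,10,11,12,13,14,15): XOR of data positions = 0⊕1⊕0⊕1⊕0⊕0⊕0 = 0
Codeword: 011000100101000

011000100101000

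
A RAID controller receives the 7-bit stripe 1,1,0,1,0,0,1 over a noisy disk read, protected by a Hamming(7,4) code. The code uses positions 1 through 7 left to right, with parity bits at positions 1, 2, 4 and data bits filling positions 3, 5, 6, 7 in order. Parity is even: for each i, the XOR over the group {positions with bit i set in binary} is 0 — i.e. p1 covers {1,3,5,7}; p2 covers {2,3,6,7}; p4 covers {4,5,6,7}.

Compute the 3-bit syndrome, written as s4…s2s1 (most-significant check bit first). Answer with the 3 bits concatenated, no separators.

000

s1 (pos 1,3,5,7): 1⊕0⊕0⊕1 = 0
s2 (pos 2,3,6,7): 1⊕0⊕0⊕1 = 0
s4 (pos 4,5,6,7): 1⊕0⊕0⊕1 = 0
Syndrome s4…s1 = 000 → no error.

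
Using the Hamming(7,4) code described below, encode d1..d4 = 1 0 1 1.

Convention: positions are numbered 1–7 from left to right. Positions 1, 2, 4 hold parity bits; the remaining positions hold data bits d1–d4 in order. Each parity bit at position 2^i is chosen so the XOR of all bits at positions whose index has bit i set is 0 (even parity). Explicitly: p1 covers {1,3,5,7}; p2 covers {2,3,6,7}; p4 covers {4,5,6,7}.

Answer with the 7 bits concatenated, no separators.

Place data at non-parity positions: p1 p2 1 p4 0 1 1
p1 (pos 1,3,5,7): XOR of data positions = 1⊕0⊕1 = 0
p2 (pos 2,3,6,7): XOR of data positions = 1⊕1⊕1 = 1
p4 (pos 4,5,6,7): XOR of data positions = 0⊕1⊕1 = 0
Codeword: 0110011

0110011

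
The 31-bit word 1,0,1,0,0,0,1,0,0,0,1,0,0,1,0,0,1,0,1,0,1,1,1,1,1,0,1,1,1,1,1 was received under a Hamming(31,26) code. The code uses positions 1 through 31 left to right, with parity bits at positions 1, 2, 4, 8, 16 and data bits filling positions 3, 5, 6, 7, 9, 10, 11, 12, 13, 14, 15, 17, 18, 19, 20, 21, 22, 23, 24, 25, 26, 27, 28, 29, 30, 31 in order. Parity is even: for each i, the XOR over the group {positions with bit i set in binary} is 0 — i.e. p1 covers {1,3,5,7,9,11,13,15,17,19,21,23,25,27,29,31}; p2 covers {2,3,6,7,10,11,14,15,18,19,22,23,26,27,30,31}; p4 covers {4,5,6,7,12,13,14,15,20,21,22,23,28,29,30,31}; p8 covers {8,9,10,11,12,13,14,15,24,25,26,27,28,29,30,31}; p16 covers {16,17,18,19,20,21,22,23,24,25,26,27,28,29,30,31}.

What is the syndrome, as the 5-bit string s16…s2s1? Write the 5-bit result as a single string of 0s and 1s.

01100

s1 (pos 1,3,5,7,9,11,13,15,17,19,21,23,25,27,29,31): 1⊕1⊕0⊕1⊕0⊕1⊕0⊕0⊕1⊕1⊕1⊕1⊕1⊕1⊕1⊕1 = 0
s2 (pos 2,3,6,7,10,11,14,15,18,19,22,23,26,27,30,31): 0⊕1⊕0⊕1⊕0⊕1⊕1⊕0⊕0⊕1⊕1⊕1⊕0⊕1⊕1⊕1 = 0
s4 (pos 4,5,6,7,12,13,14,15,20,21,22,23,28,29,30,31): 0⊕0⊕0⊕1⊕0⊕0⊕1⊕0⊕0⊕1⊕1⊕1⊕1⊕1⊕1⊕1 = 1
s8 (pos 8,9,10,11,12,13,14,15,24,25,26,27,28,29,30,31): 0⊕0⊕0⊕1⊕0⊕0⊕1⊕0⊕1⊕1⊕0⊕1⊕1⊕1⊕1⊕1 = 1
s16 (pos 16,17,18,19,20,21,22,23,24,25,26,27,28,29,30,31): 0⊕1⊕0⊕1⊕0⊕1⊕1⊕1⊕1⊕1⊕0⊕1⊕1⊕1⊕1⊕1 = 0
Syndrome s16…s1 = 01100 → error at position 12.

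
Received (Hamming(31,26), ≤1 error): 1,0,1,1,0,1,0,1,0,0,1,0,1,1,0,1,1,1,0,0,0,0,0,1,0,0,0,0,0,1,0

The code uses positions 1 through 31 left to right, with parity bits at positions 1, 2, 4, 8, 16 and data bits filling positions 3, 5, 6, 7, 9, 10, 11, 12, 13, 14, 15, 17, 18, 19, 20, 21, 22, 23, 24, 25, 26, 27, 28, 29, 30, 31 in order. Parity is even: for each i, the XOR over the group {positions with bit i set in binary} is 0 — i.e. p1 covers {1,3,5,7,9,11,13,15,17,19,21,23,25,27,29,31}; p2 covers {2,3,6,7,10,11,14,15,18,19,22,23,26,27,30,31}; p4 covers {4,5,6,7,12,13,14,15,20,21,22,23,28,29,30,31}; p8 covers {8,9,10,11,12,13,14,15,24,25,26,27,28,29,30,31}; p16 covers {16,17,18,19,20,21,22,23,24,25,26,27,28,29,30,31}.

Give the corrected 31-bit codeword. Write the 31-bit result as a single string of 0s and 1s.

s1 (pos 1,3,5,7,9,11,13,15,17,19,21,23,25,27,29,31): 1⊕1⊕0⊕0⊕0⊕1⊕1⊕0⊕1⊕0⊕0⊕0⊕0⊕0⊕0⊕0 = 1
s2 (pos 2,3,6,7,10,11,14,15,18,19,22,23,26,27,30,31): 0⊕1⊕1⊕0⊕0⊕1⊕1⊕0⊕1⊕0⊕0⊕0⊕0⊕0⊕1⊕0 = 0
s4 (pos 4,5,6,7,12,13,14,15,20,21,22,23,28,29,30,31): 1⊕0⊕1⊕0⊕0⊕1⊕1⊕0⊕0⊕0⊕0⊕0⊕0⊕0⊕1⊕0 = 1
s8 (pos 8,9,10,11,12,13,14,15,24,25,26,27,28,29,30,31): 1⊕0⊕0⊕1⊕0⊕1⊕1⊕0⊕1⊕0⊕0⊕0⊕0⊕0⊕1⊕0 = 0
s16 (pos 16,17,18,19,20,21,22,23,24,25,26,27,28,29,30,31): 1⊕1⊕1⊕0⊕0⊕0⊕0⊕0⊕1⊕0⊕0⊕0⊕0⊕0⊕1⊕0 = 1
Syndrome s16…s1 = 10101 → error at position 21.
Flip position 21: 1011010100101101110000010000010 → 1011010100101101110010010000010

1011010100101101110010010000010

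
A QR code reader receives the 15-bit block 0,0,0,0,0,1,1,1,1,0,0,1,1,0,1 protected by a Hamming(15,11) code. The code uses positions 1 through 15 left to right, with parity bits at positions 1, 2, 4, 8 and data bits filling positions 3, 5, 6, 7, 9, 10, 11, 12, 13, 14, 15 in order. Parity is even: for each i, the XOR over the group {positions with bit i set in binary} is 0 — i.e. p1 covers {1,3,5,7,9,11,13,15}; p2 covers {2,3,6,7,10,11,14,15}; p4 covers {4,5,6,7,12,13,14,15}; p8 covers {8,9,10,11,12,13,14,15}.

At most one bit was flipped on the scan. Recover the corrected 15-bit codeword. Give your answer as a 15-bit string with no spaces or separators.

s1 (pos 1,3,5,7,9,11,13,15): 0⊕0⊕0⊕1⊕1⊕0⊕1⊕1 = 0
s2 (pos 2,3,6,7,10,11,14,15): 0⊕0⊕1⊕1⊕0⊕0⊕0⊕1 = 1
s4 (pos 4,5,6,7,12,13,14,15): 0⊕0⊕1⊕1⊕1⊕1⊕0⊕1 = 1
s8 (pos 8,9,10,11,12,13,14,15): 1⊕1⊕0⊕0⊕1⊕1⊕0⊕1 = 1
Syndrome s8…s1 = 1110 → error at position 14.
Flip position 14: 000001111001101 → 000001111001111

000001111001111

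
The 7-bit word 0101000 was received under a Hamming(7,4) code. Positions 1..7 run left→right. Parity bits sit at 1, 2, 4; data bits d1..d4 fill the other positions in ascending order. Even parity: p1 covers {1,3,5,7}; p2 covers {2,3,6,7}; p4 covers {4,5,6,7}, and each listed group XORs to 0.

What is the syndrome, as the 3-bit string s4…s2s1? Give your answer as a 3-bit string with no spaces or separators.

s1 (pos 1,3,5,7): 0⊕0⊕0⊕0 = 0
s2 (pos 2,3,6,7): 1⊕0⊕0⊕0 = 1
s4 (pos 4,5,6,7): 1⊕0⊕0⊕0 = 1
Syndrome s4…s1 = 110 → error at position 6.

110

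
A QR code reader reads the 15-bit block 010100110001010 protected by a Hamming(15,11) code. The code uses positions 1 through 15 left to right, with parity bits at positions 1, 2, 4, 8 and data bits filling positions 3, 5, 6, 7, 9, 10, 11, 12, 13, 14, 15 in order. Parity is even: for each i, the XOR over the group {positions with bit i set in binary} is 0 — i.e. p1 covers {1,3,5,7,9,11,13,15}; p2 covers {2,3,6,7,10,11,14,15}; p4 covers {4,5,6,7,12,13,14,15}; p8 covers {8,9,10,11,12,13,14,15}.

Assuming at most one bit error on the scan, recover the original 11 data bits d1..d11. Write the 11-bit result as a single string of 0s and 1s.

s1 (pos 1,3,5,7,9,11,13,15): 0⊕0⊕0⊕1⊕0⊕0⊕0⊕0 = 1
s2 (pos 2,3,6,7,10,11,14,15): 1⊕0⊕0⊕1⊕0⊕0⊕1⊕0 = 1
s4 (pos 4,5,6,7,12,13,14,15): 1⊕0⊕0⊕1⊕1⊕0⊕1⊕0 = 0
s8 (pos 8,9,10,11,12,13,14,15): 1⊕0⊕0⊕0⊕1⊕0⊕1⊕0 = 1
Syndrome s8…s1 = 1011 → error at position 11.
Flip position 11: 010100110001010 → 010100110011010
Read data bits from positions 3,5,6,7,9,10,11,12,13,14,15: 00010011010

00010011010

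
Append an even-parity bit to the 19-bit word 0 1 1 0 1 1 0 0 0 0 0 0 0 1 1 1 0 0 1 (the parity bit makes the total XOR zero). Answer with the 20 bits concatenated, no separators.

XOR of the 19 data bits: 0⊕1⊕1⊕0⊕1⊕1⊕0⊕0⊕0⊕0⊕0⊕0⊕0⊕1⊕1⊕1⊕0⊕0⊕1 = 0
Parity bit = 0 (so all 20 bits XOR to 0).

01101100000001110010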